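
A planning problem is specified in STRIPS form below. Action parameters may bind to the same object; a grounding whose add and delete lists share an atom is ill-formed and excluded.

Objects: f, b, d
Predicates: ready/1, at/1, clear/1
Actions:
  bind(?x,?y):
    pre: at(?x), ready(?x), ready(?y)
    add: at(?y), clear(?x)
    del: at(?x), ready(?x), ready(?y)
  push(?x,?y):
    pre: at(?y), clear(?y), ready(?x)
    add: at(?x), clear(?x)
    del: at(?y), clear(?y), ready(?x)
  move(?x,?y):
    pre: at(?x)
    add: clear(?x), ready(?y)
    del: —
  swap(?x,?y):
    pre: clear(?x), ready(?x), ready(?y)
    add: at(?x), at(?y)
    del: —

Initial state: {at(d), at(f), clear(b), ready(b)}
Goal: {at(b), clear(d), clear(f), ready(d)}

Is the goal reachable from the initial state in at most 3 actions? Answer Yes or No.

Yes

1. move(f,f)  →  {at(d), at(f), clear(b), clear(f), ready(b), ready(f)}
2. bind(f,b)  →  {at(b), at(d), clear(b), clear(f)}
3. move(d,d)  →  {at(b), at(d), clear(b), clear(d), clear(f), ready(d)}
optimal plan length = 3; 3 ≤ 3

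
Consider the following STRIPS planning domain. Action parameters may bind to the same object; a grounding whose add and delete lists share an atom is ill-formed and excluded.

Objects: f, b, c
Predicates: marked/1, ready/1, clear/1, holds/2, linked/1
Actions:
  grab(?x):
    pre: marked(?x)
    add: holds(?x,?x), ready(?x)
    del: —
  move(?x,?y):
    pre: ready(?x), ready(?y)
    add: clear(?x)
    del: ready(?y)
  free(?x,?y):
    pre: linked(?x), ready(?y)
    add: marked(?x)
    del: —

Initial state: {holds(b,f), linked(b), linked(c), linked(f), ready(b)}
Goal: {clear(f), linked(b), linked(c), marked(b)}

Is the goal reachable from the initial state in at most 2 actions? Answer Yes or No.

No

1. free(f,b)  →  {holds(b,f), linked(b), linked(c), linked(f), marked(f), ready(b)}
2. grab(f)  →  {holds(b,f), holds(f,f), linked(b), linked(c), linked(f), marked(f), ready(b), ready(f)}
3. move(f,f)  →  {clear(f), holds(b,f), holds(f,f), linked(b), linked(c), linked(f), marked(f), ready(b)}
4. free(b,b)  →  {clear(f), holds(b,f), holds(f,f), linked(b), linked(c), linked(f), marked(b), marked(f), ready(b)}
optimal plan length = 4; 4 > 2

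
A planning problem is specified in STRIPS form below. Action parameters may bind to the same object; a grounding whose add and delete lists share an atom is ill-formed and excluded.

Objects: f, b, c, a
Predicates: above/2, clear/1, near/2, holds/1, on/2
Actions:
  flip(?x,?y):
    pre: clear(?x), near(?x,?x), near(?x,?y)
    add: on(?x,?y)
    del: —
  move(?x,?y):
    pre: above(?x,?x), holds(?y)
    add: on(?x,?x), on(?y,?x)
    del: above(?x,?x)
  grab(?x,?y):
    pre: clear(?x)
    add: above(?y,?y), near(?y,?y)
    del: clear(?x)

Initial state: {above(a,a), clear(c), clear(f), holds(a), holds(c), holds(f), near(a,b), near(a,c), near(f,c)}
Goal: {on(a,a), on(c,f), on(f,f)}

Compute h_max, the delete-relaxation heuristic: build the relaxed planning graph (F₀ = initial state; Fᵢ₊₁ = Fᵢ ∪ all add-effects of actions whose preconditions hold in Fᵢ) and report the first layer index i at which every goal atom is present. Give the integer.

2

F0 = init (9 atoms)
F1 = F0 ∪ {above(b,b), above(c,c), above(f,f), near(a,a), near(b,b), near(c,c), near(f,f), on(a,a), on(c,a), on(f,a)}  (19 atoms)
F2 = F1 ∪ {on(a,b), on(a,c), on(a,f), on(b,b), on(c,b), on(c,c), on(c,f), on(f,b), on(f,c), on(f,f)}  (29 atoms)
goal ⊆ F2  ⇒  h_max = 2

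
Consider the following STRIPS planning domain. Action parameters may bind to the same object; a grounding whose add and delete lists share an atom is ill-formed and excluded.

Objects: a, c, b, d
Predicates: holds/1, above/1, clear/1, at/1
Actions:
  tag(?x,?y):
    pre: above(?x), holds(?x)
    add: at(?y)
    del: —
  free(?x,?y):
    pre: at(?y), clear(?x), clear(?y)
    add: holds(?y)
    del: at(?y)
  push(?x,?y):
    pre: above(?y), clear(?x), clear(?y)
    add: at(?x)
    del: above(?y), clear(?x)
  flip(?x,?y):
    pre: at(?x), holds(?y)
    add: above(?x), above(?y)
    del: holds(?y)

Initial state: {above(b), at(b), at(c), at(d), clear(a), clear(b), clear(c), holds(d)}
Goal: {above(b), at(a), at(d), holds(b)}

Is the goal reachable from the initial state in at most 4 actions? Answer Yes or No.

Yes

1. free(a,b)  →  {above(b), at(c), at(d), clear(a), clear(b), clear(c), holds(b), holds(d)}
2. tag(b,a)  →  {above(b), at(a), at(c), at(d), clear(a), clear(b), clear(c), holds(b), holds(d)}
optimal plan length = 2; 2 ≤ 4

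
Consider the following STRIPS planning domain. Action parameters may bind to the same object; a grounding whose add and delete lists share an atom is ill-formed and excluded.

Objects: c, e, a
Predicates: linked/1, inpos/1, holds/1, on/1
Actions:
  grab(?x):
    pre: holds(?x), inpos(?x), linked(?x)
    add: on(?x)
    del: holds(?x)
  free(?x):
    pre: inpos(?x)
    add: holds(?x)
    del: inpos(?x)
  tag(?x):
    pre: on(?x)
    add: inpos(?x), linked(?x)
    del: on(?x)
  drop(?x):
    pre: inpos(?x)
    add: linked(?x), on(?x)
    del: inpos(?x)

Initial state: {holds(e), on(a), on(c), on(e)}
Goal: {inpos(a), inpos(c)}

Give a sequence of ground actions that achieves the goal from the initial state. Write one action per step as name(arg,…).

1. tag(c)  →  {holds(e), inpos(c), linked(c), on(a), on(e)}
2. tag(a)  →  {holds(e), inpos(a), inpos(c), linked(a), linked(c), on(e)}

tag(c); tag(a)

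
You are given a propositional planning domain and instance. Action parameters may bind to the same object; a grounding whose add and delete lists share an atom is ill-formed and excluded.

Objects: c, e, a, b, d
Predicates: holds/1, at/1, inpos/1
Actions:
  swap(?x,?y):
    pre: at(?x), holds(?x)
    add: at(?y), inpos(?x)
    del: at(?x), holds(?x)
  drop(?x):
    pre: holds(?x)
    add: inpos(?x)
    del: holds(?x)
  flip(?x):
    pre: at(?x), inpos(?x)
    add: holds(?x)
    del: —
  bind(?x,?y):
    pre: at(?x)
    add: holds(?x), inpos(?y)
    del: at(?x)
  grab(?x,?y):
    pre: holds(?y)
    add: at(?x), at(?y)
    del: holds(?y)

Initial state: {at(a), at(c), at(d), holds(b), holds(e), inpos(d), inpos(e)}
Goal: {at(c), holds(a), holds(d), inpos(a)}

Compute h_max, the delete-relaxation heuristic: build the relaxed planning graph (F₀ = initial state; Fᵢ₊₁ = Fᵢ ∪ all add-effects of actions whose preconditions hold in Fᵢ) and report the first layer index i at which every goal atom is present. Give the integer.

1

F0 = init (7 atoms)
F1 = F0 ∪ {at(b), at(e), holds(a), holds(c), holds(d), inpos(a), inpos(b), inpos(c)}  (15 atoms)
goal ⊆ F1  ⇒  h_max = 1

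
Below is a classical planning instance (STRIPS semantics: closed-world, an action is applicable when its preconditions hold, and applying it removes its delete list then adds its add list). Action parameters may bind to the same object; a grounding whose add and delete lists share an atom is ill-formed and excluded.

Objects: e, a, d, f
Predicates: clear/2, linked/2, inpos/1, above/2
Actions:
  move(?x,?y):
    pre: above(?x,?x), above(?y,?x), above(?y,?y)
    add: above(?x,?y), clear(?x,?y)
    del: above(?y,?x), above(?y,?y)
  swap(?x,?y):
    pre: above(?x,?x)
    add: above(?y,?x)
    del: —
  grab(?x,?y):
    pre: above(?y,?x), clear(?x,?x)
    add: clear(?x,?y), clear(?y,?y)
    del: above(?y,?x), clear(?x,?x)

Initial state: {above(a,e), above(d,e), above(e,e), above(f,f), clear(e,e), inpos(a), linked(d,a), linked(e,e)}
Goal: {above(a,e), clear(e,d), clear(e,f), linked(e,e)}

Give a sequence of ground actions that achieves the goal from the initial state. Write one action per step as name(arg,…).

swap(e,f); move(e,f); grab(e,d)

1. swap(e,f)  →  {above(a,e), above(d,e), above(e,e), above(f,e), above(f,f), clear(e,e), inpos(a), linked(d,a), linked(e,e)}
2. move(e,f)  →  {above(a,e), above(d,e), above(e,e), above(e,f), clear(e,e), clear(e,f), inpos(a), linked(d,a), linked(e,e)}
3. grab(e,d)  →  {above(a,e), above(e,e), above(e,f), clear(d,d), clear(e,d), clear(e,f), inpos(a), linked(d,a), linked(e,e)}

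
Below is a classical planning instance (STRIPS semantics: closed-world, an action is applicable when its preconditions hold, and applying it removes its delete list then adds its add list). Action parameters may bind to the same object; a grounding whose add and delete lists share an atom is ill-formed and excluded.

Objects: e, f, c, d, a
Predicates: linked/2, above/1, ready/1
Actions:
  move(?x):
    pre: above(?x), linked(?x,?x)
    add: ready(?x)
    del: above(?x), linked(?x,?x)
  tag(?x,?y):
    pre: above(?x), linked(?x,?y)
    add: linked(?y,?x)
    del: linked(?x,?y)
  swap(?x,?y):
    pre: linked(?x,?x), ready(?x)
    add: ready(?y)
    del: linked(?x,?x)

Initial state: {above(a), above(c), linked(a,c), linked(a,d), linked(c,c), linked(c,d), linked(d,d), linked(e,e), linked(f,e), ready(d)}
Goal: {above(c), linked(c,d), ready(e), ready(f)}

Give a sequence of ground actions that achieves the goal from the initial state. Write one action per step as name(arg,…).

swap(d,e); swap(e,f)

1. swap(d,e)  →  {above(a), above(c), linked(a,c), linked(a,d), linked(c,c), linked(c,d), linked(e,e), linked(f,e), ready(d), ready(e)}
2. swap(e,f)  →  {above(a), above(c), linked(a,c), linked(a,d), linked(c,c), linked(c,d), linked(f,e), ready(d), ready(e), ready(f)}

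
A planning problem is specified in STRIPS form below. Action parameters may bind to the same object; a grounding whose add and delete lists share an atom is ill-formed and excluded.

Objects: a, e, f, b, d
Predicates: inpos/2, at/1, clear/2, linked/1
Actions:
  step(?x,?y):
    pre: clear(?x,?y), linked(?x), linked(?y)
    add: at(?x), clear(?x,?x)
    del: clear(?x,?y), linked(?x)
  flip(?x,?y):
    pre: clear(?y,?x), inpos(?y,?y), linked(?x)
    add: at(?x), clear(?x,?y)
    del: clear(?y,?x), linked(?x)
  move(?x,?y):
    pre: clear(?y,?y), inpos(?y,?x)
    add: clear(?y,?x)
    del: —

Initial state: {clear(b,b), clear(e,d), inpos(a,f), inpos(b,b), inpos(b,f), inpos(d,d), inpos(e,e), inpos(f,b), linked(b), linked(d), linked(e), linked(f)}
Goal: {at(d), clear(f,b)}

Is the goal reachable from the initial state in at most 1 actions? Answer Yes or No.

1. flip(d,e)  →  {at(d), clear(b,b), clear(d,e), inpos(a,f), inpos(b,b), inpos(b,f), inpos(d,d), inpos(e,e), inpos(f,b), linked(b), linked(e), linked(f)}
2. move(f,b)  →  {at(d), clear(b,b), clear(b,f), clear(d,e), inpos(a,f), inpos(b,b), inpos(b,f), inpos(d,d), inpos(e,e), inpos(f,b), linked(b), linked(e), linked(f)}
3. flip(f,b)  →  {at(d), at(f), clear(b,b), clear(d,e), clear(f,b), inpos(a,f), inpos(b,b), inpos(b,f), inpos(d,d), inpos(e,e), inpos(f,b), linked(b), linked(e)}
optimal plan length = 3; 3 > 1

No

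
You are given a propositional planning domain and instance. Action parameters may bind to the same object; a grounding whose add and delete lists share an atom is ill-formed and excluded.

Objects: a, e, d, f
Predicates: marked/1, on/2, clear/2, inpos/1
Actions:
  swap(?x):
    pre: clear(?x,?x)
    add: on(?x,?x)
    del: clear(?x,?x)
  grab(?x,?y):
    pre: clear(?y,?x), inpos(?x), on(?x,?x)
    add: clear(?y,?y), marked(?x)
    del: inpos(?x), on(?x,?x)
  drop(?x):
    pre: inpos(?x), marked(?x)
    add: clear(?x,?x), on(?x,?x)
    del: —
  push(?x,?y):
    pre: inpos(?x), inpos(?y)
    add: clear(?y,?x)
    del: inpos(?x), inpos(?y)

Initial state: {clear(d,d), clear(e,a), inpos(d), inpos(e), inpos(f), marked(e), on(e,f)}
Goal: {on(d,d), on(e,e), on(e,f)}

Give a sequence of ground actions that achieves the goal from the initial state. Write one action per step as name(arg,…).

1. swap(d)  →  {clear(e,a), inpos(d), inpos(e), inpos(f), marked(e), on(d,d), on(e,f)}
2. drop(e)  →  {clear(e,a), clear(e,e), inpos(d), inpos(e), inpos(f), marked(e), on(d,d), on(e,e), on(e,f)}

swap(d); drop(e)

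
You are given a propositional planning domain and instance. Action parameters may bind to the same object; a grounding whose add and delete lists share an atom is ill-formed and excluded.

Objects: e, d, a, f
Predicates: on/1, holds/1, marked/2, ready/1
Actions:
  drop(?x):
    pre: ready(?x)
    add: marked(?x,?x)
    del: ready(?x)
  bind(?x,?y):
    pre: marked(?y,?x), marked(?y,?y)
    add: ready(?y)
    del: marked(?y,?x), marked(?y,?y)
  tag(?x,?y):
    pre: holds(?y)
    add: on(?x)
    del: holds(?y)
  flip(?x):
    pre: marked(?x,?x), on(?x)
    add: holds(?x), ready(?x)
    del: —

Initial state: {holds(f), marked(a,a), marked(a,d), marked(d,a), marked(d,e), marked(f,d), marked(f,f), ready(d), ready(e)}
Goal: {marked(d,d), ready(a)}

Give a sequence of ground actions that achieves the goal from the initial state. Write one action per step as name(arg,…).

1. drop(d)  →  {holds(f), marked(a,a), marked(a,d), marked(d,a), marked(d,d), marked(d,e), marked(f,d), marked(f,f), ready(e)}
2. bind(d,a)  →  {holds(f), marked(d,a), marked(d,d), marked(d,e), marked(f,d), marked(f,f), ready(a), ready(e)}

drop(d); bind(d,a)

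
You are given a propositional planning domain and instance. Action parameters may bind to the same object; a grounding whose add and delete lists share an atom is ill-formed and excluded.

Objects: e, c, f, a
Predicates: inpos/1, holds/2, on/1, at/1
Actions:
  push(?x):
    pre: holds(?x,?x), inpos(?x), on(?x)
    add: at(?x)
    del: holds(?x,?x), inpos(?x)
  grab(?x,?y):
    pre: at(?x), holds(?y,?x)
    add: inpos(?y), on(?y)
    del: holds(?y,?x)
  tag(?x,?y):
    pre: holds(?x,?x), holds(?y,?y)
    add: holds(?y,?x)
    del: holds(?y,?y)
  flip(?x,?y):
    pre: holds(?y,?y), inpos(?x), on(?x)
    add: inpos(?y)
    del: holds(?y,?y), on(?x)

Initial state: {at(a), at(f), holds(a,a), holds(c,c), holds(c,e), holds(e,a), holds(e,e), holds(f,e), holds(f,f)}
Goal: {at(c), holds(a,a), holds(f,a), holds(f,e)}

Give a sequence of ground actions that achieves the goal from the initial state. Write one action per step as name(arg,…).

1. grab(a,e)  →  {at(a), at(f), holds(a,a), holds(c,c), holds(c,e), holds(e,e), holds(f,e), holds(f,f), inpos(e), on(e)}
2. push(e)  →  {at(a), at(e), at(f), holds(a,a), holds(c,c), holds(c,e), holds(f,e), holds(f,f), on(e)}
3. grab(e,c)  →  {at(a), at(e), at(f), holds(a,a), holds(c,c), holds(f,e), holds(f,f), inpos(c), on(c), on(e)}
4. push(c)  →  {at(a), at(c), at(e), at(f), holds(a,a), holds(f,e), holds(f,f), on(c), on(e)}
5. tag(a,f)  →  {at(a), at(c), at(e), at(f), holds(a,a), holds(f,a), holds(f,e), on(c), on(e)}

grab(a,e); push(e); grab(e,c); push(c); tag(a,f)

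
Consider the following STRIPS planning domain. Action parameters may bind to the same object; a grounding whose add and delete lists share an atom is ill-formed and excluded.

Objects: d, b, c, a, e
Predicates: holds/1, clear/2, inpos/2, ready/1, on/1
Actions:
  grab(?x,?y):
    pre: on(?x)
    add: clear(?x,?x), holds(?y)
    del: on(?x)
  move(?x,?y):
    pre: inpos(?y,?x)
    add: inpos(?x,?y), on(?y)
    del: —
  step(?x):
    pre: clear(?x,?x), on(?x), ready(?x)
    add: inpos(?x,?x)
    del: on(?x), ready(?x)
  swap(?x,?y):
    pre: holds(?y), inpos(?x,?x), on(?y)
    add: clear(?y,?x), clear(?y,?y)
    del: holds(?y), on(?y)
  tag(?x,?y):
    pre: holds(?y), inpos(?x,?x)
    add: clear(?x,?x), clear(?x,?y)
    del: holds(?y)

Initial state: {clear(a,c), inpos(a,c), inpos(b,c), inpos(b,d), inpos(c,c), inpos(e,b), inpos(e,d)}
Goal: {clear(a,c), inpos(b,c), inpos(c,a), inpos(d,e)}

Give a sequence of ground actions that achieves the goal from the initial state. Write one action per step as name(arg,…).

move(d,e); move(c,a)

1. move(d,e)  →  {clear(a,c), inpos(a,c), inpos(b,c), inpos(b,d), inpos(c,c), inpos(d,e), inpos(e,b), inpos(e,d), on(e)}
2. move(c,a)  →  {clear(a,c), inpos(a,c), inpos(b,c), inpos(b,d), inpos(c,a), inpos(c,c), inpos(d,e), inpos(e,b), inpos(e,d), on(a), on(e)}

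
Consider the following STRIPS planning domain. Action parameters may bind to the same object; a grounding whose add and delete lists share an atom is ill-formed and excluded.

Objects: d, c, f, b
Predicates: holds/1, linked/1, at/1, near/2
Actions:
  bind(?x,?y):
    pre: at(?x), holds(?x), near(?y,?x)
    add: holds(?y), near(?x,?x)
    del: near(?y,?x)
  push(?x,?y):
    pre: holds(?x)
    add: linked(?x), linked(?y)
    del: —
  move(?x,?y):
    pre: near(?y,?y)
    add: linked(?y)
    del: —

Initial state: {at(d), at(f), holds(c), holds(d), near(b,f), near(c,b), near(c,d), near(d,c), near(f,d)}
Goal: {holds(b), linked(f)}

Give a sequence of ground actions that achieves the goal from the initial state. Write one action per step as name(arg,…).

1. bind(d,f)  →  {at(d), at(f), holds(c), holds(d), holds(f), near(b,f), near(c,b), near(c,d), near(d,c), near(d,d)}
2. bind(f,b)  →  {at(d), at(f), holds(b), holds(c), holds(d), holds(f), near(c,b), near(c,d), near(d,c), near(d,d), near(f,f)}
3. push(d,f)  →  {at(d), at(f), holds(b), holds(c), holds(d), holds(f), linked(d), linked(f), near(c,b), near(c,d), near(d,c), near(d,d), near(f,f)}

bind(d,f); bind(f,b); push(d,f)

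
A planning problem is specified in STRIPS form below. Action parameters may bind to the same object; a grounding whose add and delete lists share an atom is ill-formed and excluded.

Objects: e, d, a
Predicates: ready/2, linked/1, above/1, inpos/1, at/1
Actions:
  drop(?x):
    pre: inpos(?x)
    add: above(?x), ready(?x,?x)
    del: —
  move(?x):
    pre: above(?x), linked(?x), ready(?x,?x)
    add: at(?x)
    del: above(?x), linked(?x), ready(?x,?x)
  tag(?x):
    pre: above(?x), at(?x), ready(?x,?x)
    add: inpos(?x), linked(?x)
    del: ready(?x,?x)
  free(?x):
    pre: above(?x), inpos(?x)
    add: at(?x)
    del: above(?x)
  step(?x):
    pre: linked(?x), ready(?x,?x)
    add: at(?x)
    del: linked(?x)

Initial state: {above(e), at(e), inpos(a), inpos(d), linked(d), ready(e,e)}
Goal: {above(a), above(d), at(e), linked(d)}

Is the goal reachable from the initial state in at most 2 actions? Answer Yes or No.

1. drop(d)  →  {above(d), above(e), at(e), inpos(a), inpos(d), linked(d), ready(d,d), ready(e,e)}
2. drop(a)  →  {above(a), above(d), above(e), at(e), inpos(a), inpos(d), linked(d), ready(a,a), ready(d,d), ready(e,e)}
optimal plan length = 2; 2 ≤ 2

Yes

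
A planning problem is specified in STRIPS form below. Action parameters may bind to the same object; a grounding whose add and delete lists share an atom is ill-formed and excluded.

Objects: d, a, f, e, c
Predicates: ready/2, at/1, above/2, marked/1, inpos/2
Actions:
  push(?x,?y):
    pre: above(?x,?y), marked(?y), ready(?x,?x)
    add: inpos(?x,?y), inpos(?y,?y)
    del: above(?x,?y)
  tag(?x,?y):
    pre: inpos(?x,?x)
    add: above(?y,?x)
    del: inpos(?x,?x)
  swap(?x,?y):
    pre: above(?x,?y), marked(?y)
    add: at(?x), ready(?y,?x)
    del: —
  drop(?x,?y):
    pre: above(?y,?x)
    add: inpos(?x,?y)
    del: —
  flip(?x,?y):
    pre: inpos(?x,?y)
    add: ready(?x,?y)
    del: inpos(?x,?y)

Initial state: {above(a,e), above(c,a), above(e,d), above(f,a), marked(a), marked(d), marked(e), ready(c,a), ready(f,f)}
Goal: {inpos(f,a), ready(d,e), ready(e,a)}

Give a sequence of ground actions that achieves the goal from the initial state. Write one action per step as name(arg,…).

1. push(f,a)  →  {above(a,e), above(c,a), above(e,d), inpos(a,a), inpos(f,a), marked(a), marked(d), marked(e), ready(c,a), ready(f,f)}
2. swap(a,e)  →  {above(a,e), above(c,a), above(e,d), at(a), inpos(a,a), inpos(f,a), marked(a), marked(d), marked(e), ready(c,a), ready(e,a), ready(f,f)}
3. swap(e,d)  →  {above(a,e), above(c,a), above(e,d), at(a), at(e), inpos(a,a), inpos(f,a), marked(a), marked(d), marked(e), ready(c,a), ready(d,e), ready(e,a), ready(f,f)}

push(f,a); swap(a,e); swap(e,d)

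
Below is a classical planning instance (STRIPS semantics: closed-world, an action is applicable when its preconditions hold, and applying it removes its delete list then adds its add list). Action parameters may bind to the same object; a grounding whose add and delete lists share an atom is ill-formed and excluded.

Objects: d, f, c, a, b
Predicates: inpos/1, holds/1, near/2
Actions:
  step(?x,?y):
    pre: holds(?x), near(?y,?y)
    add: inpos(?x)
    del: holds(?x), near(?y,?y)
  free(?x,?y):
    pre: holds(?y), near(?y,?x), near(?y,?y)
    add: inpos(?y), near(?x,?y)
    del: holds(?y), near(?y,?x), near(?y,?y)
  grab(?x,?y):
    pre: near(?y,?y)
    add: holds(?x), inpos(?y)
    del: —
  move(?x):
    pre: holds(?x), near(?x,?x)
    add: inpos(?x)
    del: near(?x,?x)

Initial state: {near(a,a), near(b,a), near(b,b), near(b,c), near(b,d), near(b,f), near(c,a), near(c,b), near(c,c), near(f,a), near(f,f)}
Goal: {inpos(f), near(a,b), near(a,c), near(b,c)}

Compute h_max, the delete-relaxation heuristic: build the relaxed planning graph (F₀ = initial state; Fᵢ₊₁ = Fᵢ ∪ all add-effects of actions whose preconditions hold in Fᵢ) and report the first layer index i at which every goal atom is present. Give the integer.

F0 = init (11 atoms)
F1 = F0 ∪ {holds(a), holds(b), holds(c), holds(d), holds(f), inpos(a), inpos(b), inpos(c), inpos(f)}  (20 atoms)
F2 = F1 ∪ {inpos(d), near(a,b), near(a,c), near(a,f), near(d,b), near(f,b)}  (26 atoms)
goal ⊆ F2  ⇒  h_max = 2

2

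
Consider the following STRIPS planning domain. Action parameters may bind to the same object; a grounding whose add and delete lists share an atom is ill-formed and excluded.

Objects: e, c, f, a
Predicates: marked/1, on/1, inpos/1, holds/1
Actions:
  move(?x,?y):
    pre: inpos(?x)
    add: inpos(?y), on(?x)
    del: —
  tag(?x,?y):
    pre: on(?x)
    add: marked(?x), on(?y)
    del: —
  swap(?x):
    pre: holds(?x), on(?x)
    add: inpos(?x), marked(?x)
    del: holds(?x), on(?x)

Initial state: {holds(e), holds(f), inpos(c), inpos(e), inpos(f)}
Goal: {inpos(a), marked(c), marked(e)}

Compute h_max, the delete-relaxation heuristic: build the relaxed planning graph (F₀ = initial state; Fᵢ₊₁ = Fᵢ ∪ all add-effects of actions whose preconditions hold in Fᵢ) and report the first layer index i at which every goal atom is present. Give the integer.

F0 = init (5 atoms)
F1 = F0 ∪ {inpos(a), on(c), on(e), on(f)}  (9 atoms)
F2 = F1 ∪ {marked(c), marked(e), marked(f), on(a)}  (13 atoms)
goal ⊆ F2  ⇒  h_max = 2

2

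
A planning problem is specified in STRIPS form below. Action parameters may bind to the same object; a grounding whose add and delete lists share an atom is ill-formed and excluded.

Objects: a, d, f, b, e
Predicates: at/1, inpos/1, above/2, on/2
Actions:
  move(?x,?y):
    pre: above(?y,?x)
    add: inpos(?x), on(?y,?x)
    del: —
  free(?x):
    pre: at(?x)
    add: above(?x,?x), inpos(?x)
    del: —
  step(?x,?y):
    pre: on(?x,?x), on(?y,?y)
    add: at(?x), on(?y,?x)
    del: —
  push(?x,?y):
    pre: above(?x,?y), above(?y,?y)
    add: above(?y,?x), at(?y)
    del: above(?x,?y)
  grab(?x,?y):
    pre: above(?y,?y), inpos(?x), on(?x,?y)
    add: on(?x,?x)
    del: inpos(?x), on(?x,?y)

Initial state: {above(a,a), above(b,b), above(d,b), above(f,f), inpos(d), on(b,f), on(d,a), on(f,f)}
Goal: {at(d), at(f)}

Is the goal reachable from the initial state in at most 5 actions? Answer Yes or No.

1. step(f,f)  →  {above(a,a), above(b,b), above(d,b), above(f,f), at(f), inpos(d), on(b,f), on(d,a), on(f,f)}
2. grab(d,a)  →  {above(a,a), above(b,b), above(d,b), above(f,f), at(f), on(b,f), on(d,d), on(f,f)}
3. step(d,d)  →  {above(a,a), above(b,b), above(d,b), above(f,f), at(d), at(f), on(b,f), on(d,d), on(f,f)}
optimal plan length = 3; 3 ≤ 5

Yes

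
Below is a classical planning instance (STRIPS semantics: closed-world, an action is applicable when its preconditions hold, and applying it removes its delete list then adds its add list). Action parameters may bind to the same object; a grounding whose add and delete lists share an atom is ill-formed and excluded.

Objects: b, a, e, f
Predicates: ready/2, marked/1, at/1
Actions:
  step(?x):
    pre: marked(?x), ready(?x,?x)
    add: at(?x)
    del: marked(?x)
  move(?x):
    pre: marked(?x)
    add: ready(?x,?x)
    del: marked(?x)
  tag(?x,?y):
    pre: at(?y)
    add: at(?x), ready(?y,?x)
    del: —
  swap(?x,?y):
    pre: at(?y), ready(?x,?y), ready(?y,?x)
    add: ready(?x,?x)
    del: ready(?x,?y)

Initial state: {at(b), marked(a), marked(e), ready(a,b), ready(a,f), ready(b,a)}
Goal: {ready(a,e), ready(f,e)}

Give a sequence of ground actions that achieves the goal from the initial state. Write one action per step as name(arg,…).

1. tag(a,b)  →  {at(a), at(b), marked(a), marked(e), ready(a,b), ready(a,f), ready(b,a)}
2. tag(e,a)  →  {at(a), at(b), at(e), marked(a), marked(e), ready(a,b), ready(a,e), ready(a,f), ready(b,a)}
3. tag(f,b)  →  {at(a), at(b), at(e), at(f), marked(a), marked(e), ready(a,b), ready(a,e), ready(a,f), ready(b,a), ready(b,f)}
4. tag(e,f)  →  {at(a), at(b), at(e), at(f), marked(a), marked(e), ready(a,b), ready(a,e), ready(a,f), ready(b,a), ready(b,f), ready(f,e)}

tag(a,b); tag(e,a); tag(f,b); tag(e,f)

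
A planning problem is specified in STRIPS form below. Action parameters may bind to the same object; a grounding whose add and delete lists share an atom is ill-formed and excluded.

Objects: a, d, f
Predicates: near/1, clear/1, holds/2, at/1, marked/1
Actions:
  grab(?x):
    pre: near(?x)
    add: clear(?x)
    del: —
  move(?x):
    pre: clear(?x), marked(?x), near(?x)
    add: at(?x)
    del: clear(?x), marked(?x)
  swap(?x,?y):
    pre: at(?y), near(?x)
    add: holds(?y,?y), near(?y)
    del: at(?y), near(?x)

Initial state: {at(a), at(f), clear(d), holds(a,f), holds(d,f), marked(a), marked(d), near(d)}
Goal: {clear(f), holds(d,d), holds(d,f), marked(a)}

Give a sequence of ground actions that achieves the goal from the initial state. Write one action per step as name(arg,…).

1. move(d)  →  {at(a), at(d), at(f), holds(a,f), holds(d,f), marked(a), near(d)}
2. swap(d,f)  →  {at(a), at(d), holds(a,f), holds(d,f), holds(f,f), marked(a), near(f)}
3. grab(f)  →  {at(a), at(d), clear(f), holds(a,f), holds(d,f), holds(f,f), marked(a), near(f)}
4. swap(f,d)  →  {at(a), clear(f), holds(a,f), holds(d,d), holds(d,f), holds(f,f), marked(a), near(d)}

move(d); swap(d,f); grab(f); swap(f,d)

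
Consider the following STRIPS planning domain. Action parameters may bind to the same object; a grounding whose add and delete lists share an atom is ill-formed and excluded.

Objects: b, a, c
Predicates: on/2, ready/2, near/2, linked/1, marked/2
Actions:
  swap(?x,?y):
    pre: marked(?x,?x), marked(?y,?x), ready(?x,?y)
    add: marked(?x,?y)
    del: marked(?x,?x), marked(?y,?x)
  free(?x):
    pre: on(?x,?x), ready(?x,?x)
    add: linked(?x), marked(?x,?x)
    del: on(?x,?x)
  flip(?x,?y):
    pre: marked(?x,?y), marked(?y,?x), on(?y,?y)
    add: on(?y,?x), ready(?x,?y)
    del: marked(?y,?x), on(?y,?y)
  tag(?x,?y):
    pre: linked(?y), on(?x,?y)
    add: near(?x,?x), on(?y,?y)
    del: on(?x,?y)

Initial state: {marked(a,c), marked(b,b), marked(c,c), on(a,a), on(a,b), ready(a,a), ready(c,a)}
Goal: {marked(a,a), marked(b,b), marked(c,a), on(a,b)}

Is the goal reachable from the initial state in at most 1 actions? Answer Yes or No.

No

1. swap(c,a)  →  {marked(b,b), marked(c,a), on(a,a), on(a,b), ready(a,a), ready(c,a)}
2. free(a)  →  {linked(a), marked(a,a), marked(b,b), marked(c,a), on(a,b), ready(a,a), ready(c,a)}
optimal plan length = 2; 2 > 1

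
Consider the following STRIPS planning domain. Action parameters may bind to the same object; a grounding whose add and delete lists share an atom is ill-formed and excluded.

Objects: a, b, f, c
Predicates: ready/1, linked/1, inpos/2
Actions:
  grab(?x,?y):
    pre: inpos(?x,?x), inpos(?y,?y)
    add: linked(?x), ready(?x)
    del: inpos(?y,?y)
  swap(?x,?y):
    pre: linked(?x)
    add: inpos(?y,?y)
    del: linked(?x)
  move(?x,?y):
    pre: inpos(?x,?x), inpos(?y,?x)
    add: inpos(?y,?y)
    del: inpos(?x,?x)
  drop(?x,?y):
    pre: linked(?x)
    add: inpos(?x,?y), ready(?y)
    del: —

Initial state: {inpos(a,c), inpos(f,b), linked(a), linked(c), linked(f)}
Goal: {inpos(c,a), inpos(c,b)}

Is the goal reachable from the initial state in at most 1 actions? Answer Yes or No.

1. drop(c,a)  →  {inpos(a,c), inpos(c,a), inpos(f,b), linked(a), linked(c), linked(f), ready(a)}
2. drop(c,b)  →  {inpos(a,c), inpos(c,a), inpos(c,b), inpos(f,b), linked(a), linked(c), linked(f), ready(a), ready(b)}
optimal plan length = 2; 2 > 1

No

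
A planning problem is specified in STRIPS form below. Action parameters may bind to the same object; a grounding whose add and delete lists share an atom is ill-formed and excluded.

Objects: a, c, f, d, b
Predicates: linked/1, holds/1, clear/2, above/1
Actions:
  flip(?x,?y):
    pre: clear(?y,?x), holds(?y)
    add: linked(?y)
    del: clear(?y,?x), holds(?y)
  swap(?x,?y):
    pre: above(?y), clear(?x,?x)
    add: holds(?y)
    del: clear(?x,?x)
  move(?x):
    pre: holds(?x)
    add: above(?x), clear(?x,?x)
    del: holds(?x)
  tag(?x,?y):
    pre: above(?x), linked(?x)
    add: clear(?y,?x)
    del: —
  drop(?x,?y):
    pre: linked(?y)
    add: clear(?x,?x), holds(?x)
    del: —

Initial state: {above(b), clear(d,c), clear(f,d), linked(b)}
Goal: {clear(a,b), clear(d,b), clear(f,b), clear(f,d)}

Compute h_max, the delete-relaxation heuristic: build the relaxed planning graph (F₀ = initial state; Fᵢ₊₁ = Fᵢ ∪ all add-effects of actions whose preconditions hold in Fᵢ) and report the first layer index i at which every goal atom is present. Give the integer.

F0 = init (4 atoms)
F1 = F0 ∪ {clear(a,a), clear(a,b), clear(b,b), clear(c,b), clear(c,c), clear(d,b), clear(d,d), clear(f,b), clear(f,f), holds(a), holds(b), holds(c), holds(d), holds(f)}  (18 atoms)
goal ⊆ F1  ⇒  h_max = 1

1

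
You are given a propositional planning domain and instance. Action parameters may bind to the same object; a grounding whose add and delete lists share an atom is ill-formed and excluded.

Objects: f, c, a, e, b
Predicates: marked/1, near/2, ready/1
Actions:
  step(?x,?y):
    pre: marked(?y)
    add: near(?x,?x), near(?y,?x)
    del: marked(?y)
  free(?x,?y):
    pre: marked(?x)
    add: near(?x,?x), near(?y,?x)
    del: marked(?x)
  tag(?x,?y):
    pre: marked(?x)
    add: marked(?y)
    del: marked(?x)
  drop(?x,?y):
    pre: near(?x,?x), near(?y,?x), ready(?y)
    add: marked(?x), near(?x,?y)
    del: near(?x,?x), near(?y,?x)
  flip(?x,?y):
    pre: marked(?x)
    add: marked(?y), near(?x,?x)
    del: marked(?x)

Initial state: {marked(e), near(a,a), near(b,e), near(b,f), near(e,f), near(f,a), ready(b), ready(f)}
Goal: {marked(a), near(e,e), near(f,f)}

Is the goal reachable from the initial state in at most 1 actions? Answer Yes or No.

1. flip(e,f)  →  {marked(f), near(a,a), near(b,e), near(b,f), near(e,e), near(e,f), near(f,a), ready(b), ready(f)}
2. flip(f,a)  →  {marked(a), near(a,a), near(b,e), near(b,f), near(e,e), near(e,f), near(f,a), near(f,f), ready(b), ready(f)}
optimal plan length = 2; 2 > 1

No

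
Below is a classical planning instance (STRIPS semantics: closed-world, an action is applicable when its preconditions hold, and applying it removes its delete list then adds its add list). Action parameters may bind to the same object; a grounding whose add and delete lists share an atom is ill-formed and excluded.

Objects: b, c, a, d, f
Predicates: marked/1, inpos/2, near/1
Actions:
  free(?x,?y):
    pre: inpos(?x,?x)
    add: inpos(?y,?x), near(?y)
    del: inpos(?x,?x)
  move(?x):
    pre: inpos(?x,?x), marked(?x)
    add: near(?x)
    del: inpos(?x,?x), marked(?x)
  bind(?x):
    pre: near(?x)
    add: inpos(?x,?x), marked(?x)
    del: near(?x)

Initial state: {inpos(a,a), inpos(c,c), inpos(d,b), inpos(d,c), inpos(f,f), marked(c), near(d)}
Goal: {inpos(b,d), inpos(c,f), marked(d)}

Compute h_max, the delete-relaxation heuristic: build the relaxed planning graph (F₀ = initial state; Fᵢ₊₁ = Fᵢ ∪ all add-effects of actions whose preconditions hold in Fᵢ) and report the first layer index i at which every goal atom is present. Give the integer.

2

F0 = init (7 atoms)
F1 = F0 ∪ {inpos(a,c), inpos(a,f), inpos(b,a), inpos(b,c), inpos(b,f), inpos(c,a), inpos(c,f), inpos(d,a), inpos(d,d), inpos(d,f), inpos(f,a), inpos(f,c), marked(d), near(a), near(b), near(c), near(f)}  (24 atoms)
F2 = F1 ∪ {inpos(a,d), inpos(b,b), inpos(b,d), inpos(c,d), inpos(f,d), marked(a), marked(b), marked(f)}  (32 atoms)
goal ⊆ F2  ⇒  h_max = 2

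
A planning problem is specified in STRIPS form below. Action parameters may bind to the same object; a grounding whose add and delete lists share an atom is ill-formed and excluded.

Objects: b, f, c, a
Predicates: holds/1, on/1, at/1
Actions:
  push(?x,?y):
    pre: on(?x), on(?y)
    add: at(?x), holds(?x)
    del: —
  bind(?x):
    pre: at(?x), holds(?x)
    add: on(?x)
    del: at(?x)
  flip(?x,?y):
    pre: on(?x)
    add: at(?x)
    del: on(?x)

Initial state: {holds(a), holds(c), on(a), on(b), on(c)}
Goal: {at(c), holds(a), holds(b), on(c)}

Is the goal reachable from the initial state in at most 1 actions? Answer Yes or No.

No

1. push(b,b)  →  {at(b), holds(a), holds(b), holds(c), on(a), on(b), on(c)}
2. push(c,b)  →  {at(b), at(c), holds(a), holds(b), holds(c), on(a), on(b), on(c)}
optimal plan length = 2; 2 > 1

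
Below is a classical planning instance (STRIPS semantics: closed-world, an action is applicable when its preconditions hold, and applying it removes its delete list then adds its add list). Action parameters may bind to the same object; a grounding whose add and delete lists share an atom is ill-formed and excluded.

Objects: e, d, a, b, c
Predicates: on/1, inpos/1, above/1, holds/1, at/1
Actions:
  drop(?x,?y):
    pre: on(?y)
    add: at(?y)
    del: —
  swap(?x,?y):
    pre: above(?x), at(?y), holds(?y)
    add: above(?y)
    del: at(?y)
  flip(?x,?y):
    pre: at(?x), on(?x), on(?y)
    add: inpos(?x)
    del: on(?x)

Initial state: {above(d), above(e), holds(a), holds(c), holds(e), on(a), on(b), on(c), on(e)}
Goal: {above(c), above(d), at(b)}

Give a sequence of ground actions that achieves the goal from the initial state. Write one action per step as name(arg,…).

drop(e,b); drop(e,c); swap(e,c)

1. drop(e,b)  →  {above(d), above(e), at(b), holds(a), holds(c), holds(e), on(a), on(b), on(c), on(e)}
2. drop(e,c)  →  {above(d), above(e), at(b), at(c), holds(a), holds(c), holds(e), on(a), on(b), on(c), on(e)}
3. swap(e,c)  →  {above(c), above(d), above(e), at(b), holds(a), holds(c), holds(e), on(a), on(b), on(c), on(e)}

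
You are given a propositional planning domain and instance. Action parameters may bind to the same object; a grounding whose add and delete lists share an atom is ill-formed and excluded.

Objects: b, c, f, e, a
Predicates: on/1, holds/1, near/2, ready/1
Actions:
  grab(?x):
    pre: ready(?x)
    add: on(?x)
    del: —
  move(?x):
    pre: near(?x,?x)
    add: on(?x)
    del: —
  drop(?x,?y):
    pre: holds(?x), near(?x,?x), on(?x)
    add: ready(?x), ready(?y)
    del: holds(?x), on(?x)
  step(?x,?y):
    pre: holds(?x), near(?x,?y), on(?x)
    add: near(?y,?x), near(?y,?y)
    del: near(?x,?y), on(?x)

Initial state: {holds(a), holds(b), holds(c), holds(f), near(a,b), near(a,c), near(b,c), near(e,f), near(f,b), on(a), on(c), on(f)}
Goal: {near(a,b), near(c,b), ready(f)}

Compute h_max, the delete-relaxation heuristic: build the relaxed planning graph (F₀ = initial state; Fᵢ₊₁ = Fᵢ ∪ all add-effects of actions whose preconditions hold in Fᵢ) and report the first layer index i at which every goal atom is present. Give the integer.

3

F0 = init (12 atoms)
F1 = F0 ∪ {near(b,a), near(b,b), near(b,f), near(c,a), near(c,c)}  (17 atoms)
F2 = F1 ∪ {near(a,a), on(b), ready(a), ready(b), ready(c), ready(e), ready(f)}  (24 atoms)
F3 = F2 ∪ {near(c,b), near(f,f), on(e)}  (27 atoms)
goal ⊆ F3  ⇒  h_max = 3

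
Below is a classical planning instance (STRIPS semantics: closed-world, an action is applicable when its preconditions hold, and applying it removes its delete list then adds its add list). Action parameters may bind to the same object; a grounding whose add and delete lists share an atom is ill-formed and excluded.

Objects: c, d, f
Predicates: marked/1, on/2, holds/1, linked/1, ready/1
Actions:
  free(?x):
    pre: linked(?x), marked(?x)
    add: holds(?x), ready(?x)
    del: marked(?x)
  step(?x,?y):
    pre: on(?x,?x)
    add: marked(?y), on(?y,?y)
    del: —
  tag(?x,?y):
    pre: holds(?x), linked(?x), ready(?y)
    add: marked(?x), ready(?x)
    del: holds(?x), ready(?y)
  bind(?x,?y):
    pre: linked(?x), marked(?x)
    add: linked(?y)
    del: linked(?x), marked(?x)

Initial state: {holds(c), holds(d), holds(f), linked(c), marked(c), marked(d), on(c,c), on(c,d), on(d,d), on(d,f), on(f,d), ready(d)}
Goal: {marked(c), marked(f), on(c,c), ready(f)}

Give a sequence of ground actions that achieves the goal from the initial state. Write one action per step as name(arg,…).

bind(c,f); step(c,c); tag(f,d)

1. bind(c,f)  →  {holds(c), holds(d), holds(f), linked(f), marked(d), on(c,c), on(c,d), on(d,d), on(d,f), on(f,d), ready(d)}
2. step(c,c)  →  {holds(c), holds(d), holds(f), linked(f), marked(c), marked(d), on(c,c), on(c,d), on(d,d), on(d,f), on(f,d), ready(d)}
3. tag(f,d)  →  {holds(c), holds(d), linked(f), marked(c), marked(d), marked(f), on(c,c), on(c,d), on(d,d), on(d,f), on(f,d), ready(f)}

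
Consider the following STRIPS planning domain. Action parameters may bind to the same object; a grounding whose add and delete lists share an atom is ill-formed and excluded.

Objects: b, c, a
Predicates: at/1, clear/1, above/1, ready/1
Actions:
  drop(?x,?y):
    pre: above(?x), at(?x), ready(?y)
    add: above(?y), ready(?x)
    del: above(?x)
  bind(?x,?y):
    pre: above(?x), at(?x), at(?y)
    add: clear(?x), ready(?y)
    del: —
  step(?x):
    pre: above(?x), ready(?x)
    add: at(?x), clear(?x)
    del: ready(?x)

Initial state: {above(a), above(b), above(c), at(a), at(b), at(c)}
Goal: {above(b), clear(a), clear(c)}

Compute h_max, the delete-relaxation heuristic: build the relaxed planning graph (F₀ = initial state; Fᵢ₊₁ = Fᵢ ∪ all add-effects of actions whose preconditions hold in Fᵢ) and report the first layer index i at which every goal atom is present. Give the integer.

1

F0 = init (6 atoms)
F1 = F0 ∪ {clear(a), clear(b), clear(c), ready(a), ready(b), ready(c)}  (12 atoms)
goal ⊆ F1  ⇒  h_max = 1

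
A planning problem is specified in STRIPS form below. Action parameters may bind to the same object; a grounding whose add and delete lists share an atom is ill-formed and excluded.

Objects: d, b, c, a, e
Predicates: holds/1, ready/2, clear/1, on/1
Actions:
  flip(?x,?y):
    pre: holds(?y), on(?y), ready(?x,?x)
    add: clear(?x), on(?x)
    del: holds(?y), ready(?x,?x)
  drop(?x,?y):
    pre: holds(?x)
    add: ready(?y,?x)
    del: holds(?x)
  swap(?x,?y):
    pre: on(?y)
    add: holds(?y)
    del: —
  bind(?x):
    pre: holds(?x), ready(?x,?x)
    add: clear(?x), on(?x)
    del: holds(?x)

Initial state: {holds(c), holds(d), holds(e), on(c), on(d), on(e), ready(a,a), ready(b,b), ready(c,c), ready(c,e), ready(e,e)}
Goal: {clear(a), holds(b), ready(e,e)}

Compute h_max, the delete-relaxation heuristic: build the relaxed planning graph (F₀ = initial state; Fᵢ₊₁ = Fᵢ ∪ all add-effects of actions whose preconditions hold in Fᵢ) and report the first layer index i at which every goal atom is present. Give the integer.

2

F0 = init (11 atoms)
F1 = F0 ∪ {clear(a), clear(b), clear(c), clear(e), on(a), on(b), ready(a,c), ready(a,d), ready(a,e), ready(b,c), ready(b,d), ready(b,e), ready(c,d), ready(d,c), ready(d,d), ready(d,e), ready(e,c), ready(e,d)}  (29 atoms)
F2 = F1 ∪ {clear(d), holds(a), holds(b)}  (32 atoms)
goal ⊆ F2  ⇒  h_max = 2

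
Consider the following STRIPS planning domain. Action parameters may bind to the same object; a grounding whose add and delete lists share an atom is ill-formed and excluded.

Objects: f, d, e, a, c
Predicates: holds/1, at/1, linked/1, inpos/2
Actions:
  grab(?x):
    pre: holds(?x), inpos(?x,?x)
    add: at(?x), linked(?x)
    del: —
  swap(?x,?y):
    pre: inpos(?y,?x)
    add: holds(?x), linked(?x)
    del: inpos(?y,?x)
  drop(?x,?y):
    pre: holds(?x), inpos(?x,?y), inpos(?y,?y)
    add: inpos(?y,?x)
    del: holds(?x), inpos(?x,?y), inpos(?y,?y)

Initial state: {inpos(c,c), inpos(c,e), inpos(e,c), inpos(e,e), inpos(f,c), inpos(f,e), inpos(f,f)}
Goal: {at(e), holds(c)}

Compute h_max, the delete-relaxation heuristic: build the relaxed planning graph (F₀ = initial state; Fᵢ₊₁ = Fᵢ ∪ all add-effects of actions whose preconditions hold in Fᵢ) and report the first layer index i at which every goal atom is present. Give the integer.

2

F0 = init (7 atoms)
F1 = F0 ∪ {holds(c), holds(e), holds(f), linked(c), linked(e), linked(f)}  (13 atoms)
F2 = F1 ∪ {at(c), at(e), at(f), inpos(c,f), inpos(e,f)}  (18 atoms)
goal ⊆ F2  ⇒  h_max = 2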